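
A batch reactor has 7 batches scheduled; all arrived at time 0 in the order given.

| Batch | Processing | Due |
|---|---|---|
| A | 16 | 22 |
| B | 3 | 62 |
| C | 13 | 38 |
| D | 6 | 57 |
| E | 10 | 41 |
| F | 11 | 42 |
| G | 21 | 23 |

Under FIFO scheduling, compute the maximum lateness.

57

FIFO (arrival order): A B C D E F G.
A: 0→16, due 22, lateness -6
B: 16→19, due 62, lateness -43
C: 19→32, due 38, lateness -6
D: 32→38, due 57, lateness -19
E: 38→48, due 41, lateness 7
F: 48→59, due 42, lateness 17
G: 59→80, due 23, lateness 57
Maximum = 57.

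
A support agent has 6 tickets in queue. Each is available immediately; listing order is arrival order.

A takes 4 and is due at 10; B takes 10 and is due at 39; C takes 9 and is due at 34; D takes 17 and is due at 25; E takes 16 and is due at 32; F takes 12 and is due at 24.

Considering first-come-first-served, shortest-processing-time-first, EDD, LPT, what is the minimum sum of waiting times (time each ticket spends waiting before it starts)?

FIFO (arrival order): A B C D E F.
A: waits 0, runs 0→4
B: waits 4, runs 4→14
C: waits 14, runs 14→23
D: waits 23, runs 23→40
E: waits 40, runs 40→56
F: waits 56, runs 56→68
Sum = 0+4+14+23+40+56 = 137.
SPT (increasing processing time): A C B F E D.
A: waits 0, runs 0→4
C: waits 4, runs 4→13
B: waits 13, runs 13→23
F: waits 23, runs 23→35
E: waits 35, runs 35→51
D: waits 51, runs 51→68
Sum = 0+4+13+23+35+51 = 126.
EDD (increasing due date): A F D E C B.
A: waits 0, runs 0→4
F: waits 4, runs 4→16
D: waits 16, runs 16→33
E: waits 33, runs 33→49
C: waits 49, runs 49→58
B: waits 58, runs 58→68
Sum = 0+4+16+33+49+58 = 160.
LPT (decreasing processing time): D E F B C A.
D: waits 0, runs 0→17
E: waits 17, runs 17→33
F: waits 33, runs 33→45
B: waits 45, runs 45→55
C: waits 55, runs 55→64
A: waits 64, runs 64→68
Sum = 0+17+33+45+55+64 = 214.
FIFO 137, SPT 126, EDD 160, LPT 214 → minimum 126.

126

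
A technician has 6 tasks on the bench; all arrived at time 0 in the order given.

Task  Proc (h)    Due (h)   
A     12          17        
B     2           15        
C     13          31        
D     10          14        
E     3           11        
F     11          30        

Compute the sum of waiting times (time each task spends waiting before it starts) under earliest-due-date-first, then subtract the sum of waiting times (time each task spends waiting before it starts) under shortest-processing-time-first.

10

EDD (increasing due date): E D B A F C.
E: waits 0, runs 0→3
D: waits 3, runs 3→13
B: waits 13, runs 13→15
A: waits 15, runs 15→27
F: waits 27, runs 27→38
C: waits 38, runs 38→51
Sum = 0+3+13+15+27+38 = 96.
SPT (increasing processing time): B E D F A C.
B: waits 0, runs 0→2
E: waits 2, runs 2→5
D: waits 5, runs 5→15
F: waits 15, runs 15→26
A: waits 26, runs 26→38
C: waits 38, runs 38→51
Sum = 0+2+5+15+26+38 = 86.
Difference = 96 − 86 = 10.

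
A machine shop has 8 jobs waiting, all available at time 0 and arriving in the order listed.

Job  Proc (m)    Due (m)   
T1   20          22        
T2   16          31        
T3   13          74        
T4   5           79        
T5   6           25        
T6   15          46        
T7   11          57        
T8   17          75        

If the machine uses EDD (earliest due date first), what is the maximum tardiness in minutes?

24

EDD (increasing due date): T1 T5 T2 T6 T7 T3 T8 T4.
T1: 0→20, due 22, tardiness 0
T5: 20→26, due 25, tardiness 1
T2: 26→42, due 31, tardiness 11
T6: 42→57, due 46, tardiness 11
T7: 57→68, due 57, tardiness 11
T3: 68→81, due 74, tardiness 7
T8: 81→98, due 75, tardiness 23
T4: 98→103, due 79, tardiness 24
Maximum = 24.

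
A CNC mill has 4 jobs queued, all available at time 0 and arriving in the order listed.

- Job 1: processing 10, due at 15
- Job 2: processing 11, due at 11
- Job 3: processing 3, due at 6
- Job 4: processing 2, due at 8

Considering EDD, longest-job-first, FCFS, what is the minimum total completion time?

50

EDD (increasing due date): Job 3 Job 4 Job 2 Job 1.
Job 3: 0→3
Job 4: 3→5
Job 2: 5→16
Job 1: 16→26
Sum = 3+5+16+26 = 50.
LPT (decreasing processing time): Job 2 Job 1 Job 3 Job 4.
Job 2: 0→11
Job 1: 11→21
Job 3: 21→24
Job 4: 24→26
Sum = 11+21+24+26 = 82.
FIFO (arrival order): Job 1 Job 2 Job 3 Job 4.
Job 1: 0→10
Job 2: 10→21
Job 3: 21→24
Job 4: 24→26
Sum = 10+21+24+26 = 81.
EDD 50, LPT 82, FIFO 81 → minimum 50.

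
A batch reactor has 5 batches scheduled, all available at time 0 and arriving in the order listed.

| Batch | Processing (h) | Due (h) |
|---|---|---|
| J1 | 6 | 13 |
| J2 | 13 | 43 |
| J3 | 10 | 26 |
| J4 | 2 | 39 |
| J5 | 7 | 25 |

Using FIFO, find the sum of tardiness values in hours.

FIFO (arrival order): J1 J2 J3 J4 J5.
J1: 0→6, due 13, tardiness 0
J2: 6→19, due 43, tardiness 0
J3: 19→29, due 26, tardiness 3
J4: 29→31, due 39, tardiness 0
J5: 31→38, due 25, tardiness 13
Sum = 0+0+3+0+13 = 16.

16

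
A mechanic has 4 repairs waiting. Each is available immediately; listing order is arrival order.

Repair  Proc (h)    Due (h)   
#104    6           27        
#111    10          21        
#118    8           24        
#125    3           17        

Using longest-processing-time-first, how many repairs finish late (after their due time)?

1

LPT (decreasing processing time): #111 #118 #104 #125.
#111: 0→10, due 21, tardiness 0
#118: 10→18, due 24, tardiness 0
#104: 18→24, due 27, tardiness 0
#125: 24→27, due 17, tardiness 10
Late repairs: 1.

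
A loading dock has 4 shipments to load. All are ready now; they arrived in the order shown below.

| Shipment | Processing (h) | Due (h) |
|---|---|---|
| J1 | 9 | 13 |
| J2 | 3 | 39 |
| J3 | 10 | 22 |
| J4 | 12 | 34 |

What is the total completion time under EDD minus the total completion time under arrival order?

16

EDD (increasing due date): J1 J3 J4 J2.
J1: 0→9
J3: 9→19
J4: 19→31
J2: 31→34
Sum = 9+19+31+34 = 93.
FIFO (arrival order): J1 J2 J3 J4.
J1: 0→9
J2: 9→12
J3: 12→22
J4: 22→34
Sum = 9+12+22+34 = 77.
Difference = 93 − 77 = 16.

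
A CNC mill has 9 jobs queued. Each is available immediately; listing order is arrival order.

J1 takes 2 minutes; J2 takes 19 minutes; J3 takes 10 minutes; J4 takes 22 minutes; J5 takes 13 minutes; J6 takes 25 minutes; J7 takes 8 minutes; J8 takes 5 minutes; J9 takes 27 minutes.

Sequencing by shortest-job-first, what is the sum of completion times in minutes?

SPT (increasing processing time): J1 J8 J7 J3 J5 J2 J4 J6 J9.
J1: 0→2
J8: 2→7
J7: 7→15
J3: 15→25
J5: 25→38
J2: 38→57
J4: 57→79
J6: 79→104
J9: 104→131
Sum = 2+7+15+25+38+57+79+104+131 = 458.

458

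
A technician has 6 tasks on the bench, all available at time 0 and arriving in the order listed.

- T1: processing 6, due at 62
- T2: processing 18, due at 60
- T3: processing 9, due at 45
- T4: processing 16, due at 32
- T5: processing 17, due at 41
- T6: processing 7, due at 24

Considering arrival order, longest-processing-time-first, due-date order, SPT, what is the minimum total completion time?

FIFO (arrival order): T1 T2 T3 T4 T5 T6.
T1: 0→6
T2: 6→24
T3: 24→33
T4: 33→49
T5: 49→66
T6: 66→73
Sum = 6+24+33+49+66+73 = 251.
LPT (decreasing processing time): T2 T5 T4 T3 T6 T1.
T2: 0→18
T5: 18→35
T4: 35→51
T3: 51→60
T6: 60→67
T1: 67→73
Sum = 18+35+51+60+67+73 = 304.
EDD (increasing due date): T6 T4 T5 T3 T2 T1.
T6: 0→7
T4: 7→23
T5: 23→40
T3: 40→49
T2: 49→67
T1: 67→73
Sum = 7+23+40+49+67+73 = 259.
SPT (increasing processing time): T1 T6 T3 T4 T5 T2.
T1: 0→6
T6: 6→13
T3: 13→22
T4: 22→38
T5: 38→55
T2: 55→73
Sum = 6+13+22+38+55+73 = 207.
FIFO 251, LPT 304, EDD 259, SPT 207 → minimum 207.

207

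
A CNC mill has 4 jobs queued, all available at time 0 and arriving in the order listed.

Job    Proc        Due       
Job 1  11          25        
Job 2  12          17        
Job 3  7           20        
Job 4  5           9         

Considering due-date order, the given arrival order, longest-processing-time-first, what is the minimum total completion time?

EDD (increasing due date): Job 4 Job 2 Job 3 Job 1.
Job 4: 0→5
Job 2: 5→17
Job 3: 17→24
Job 1: 24→35
Sum = 5+17+24+35 = 81.
FIFO (arrival order): Job 1 Job 2 Job 3 Job 4.
Job 1: 0→11
Job 2: 11→23
Job 3: 23→30
Job 4: 30→35
Sum = 11+23+30+35 = 99.
LPT (decreasing processing time): Job 2 Job 1 Job 3 Job 4.
Job 2: 0→12
Job 1: 12→23
Job 3: 23→30
Job 4: 30→35
Sum = 12+23+30+35 = 100.
EDD 81, FIFO 99, LPT 100 → minimum 81.

81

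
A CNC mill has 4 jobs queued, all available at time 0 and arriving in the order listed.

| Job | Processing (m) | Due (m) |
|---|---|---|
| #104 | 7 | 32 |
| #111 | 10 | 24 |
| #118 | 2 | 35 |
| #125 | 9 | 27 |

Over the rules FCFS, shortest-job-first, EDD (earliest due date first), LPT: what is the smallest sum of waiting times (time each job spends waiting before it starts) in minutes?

29

FIFO (arrival order): #104 #111 #118 #125.
#104: waits 0, runs 0→7
#111: waits 7, runs 7→17
#118: waits 17, runs 17→19
#125: waits 19, runs 19→28
Sum = 0+7+17+19 = 43.
SPT (increasing processing time): #118 #104 #125 #111.
#118: waits 0, runs 0→2
#104: waits 2, runs 2→9
#125: waits 9, runs 9→18
#111: waits 18, runs 18→28
Sum = 0+2+9+18 = 29.
EDD (increasing due date): #111 #125 #104 #118.
#111: waits 0, runs 0→10
#125: waits 10, runs 10→19
#104: waits 19, runs 19→26
#118: waits 26, runs 26→28
Sum = 0+10+19+26 = 55.
LPT (decreasing processing time): #111 #125 #104 #118.
#111: waits 0, runs 0→10
#125: waits 10, runs 10→19
#104: waits 19, runs 19→26
#118: waits 26, runs 26→28
Sum = 0+10+19+26 = 55.
FIFO 43, SPT 29, EDD 55, LPT 55 → minimum 29.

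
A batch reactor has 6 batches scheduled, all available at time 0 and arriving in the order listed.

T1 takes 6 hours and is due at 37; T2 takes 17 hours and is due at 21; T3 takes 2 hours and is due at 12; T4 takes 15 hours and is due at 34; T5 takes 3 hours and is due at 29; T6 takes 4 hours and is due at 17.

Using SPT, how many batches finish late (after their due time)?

SPT (increasing processing time): T3 T5 T6 T1 T4 T2.
T3: 0→2, due 12, tardiness 0
T5: 2→5, due 29, tardiness 0
T6: 5→9, due 17, tardiness 0
T1: 9→15, due 37, tardiness 0
T4: 15→30, due 34, tardiness 0
T2: 30→47, due 21, tardiness 26
Late batches: 1.

1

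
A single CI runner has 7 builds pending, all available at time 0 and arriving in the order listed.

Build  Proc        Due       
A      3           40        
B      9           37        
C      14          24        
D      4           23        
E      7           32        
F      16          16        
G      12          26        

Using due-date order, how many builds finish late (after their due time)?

EDD (increasing due date): F D C G E B A.
F: 0→16, due 16, tardiness 0
D: 16→20, due 23, tardiness 0
C: 20→34, due 24, tardiness 10
G: 34→46, due 26, tardiness 20
E: 46→53, due 32, tardiness 21
B: 53→62, due 37, tardiness 25
A: 62→65, due 40, tardiness 25
Late builds: 5.

5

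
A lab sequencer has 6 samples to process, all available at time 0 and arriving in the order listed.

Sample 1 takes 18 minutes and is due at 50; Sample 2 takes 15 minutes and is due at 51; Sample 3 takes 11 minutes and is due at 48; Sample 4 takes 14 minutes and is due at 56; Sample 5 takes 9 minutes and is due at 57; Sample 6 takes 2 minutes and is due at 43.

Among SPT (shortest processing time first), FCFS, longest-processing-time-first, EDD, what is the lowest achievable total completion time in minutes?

191

SPT (increasing processing time): Sample 6 Sample 5 Sample 3 Sample 4 Sample 2 Sample 1.
Sample 6: 0→2
Sample 5: 2→11
Sample 3: 11→22
Sample 4: 22→36
Sample 2: 36→51
Sample 1: 51→69
Sum = 2+11+22+36+51+69 = 191.
FIFO (arrival order): Sample 1 Sample 2 Sample 3 Sample 4 Sample 5 Sample 6.
Sample 1: 0→18
Sample 2: 18→33
Sample 3: 33→44
Sample 4: 44→58
Sample 5: 58→67
Sample 6: 67→69
Sum = 18+33+44+58+67+69 = 289.
LPT (decreasing processing time): Sample 1 Sample 2 Sample 4 Sample 3 Sample 5 Sample 6.
Sample 1: 0→18
Sample 2: 18→33
Sample 4: 33→47
Sample 3: 47→58
Sample 5: 58→67
Sample 6: 67→69
Sum = 18+33+47+58+67+69 = 292.
EDD (increasing due date): Sample 6 Sample 3 Sample 1 Sample 2 Sample 4 Sample 5.
Sample 6: 0→2
Sample 3: 2→13
Sample 1: 13→31
Sample 2: 31→46
Sample 4: 46→60
Sample 5: 60→69
Sum = 2+13+31+46+60+69 = 221.
SPT 191, FIFO 289, LPT 292, EDD 221 → minimum 191.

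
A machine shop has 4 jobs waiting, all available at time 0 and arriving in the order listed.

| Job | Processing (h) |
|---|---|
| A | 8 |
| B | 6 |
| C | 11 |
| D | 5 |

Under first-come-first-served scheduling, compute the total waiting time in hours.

47

FIFO (arrival order): A B C D.
A: waits 0, runs 0→8
B: waits 8, runs 8→14
C: waits 14, runs 14→25
D: waits 25, runs 25→30
Sum = 0+8+14+25 = 47.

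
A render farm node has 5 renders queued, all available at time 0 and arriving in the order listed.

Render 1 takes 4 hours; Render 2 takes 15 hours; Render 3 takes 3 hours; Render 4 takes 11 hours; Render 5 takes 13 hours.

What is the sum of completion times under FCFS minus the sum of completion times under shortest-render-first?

FIFO (arrival order): Render 1 Render 2 Render 3 Render 4 Render 5.
Render 1: 0→4
Render 2: 4→19
Render 3: 19→22
Render 4: 22→33
Render 5: 33→46
Sum = 4+19+22+33+46 = 124.
SPT (increasing processing time): Render 3 Render 1 Render 4 Render 5 Render 2.
Render 3: 0→3
Render 1: 3→7
Render 4: 7→18
Render 5: 18→31
Render 2: 31→46
Sum = 3+7+18+31+46 = 105.
Difference = 124 − 105 = 19.

19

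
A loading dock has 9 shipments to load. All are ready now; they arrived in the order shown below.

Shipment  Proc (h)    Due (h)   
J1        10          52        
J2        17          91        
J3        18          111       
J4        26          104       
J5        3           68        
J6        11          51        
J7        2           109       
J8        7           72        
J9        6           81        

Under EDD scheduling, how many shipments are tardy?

0

EDD (increasing due date): J6 J1 J5 J8 J9 J2 J4 J7 J3.
J6: 0→11, due 51, tardiness 0
J1: 11→21, due 52, tardiness 0
J5: 21→24, due 68, tardiness 0
J8: 24→31, due 72, tardiness 0
J9: 31→37, due 81, tardiness 0
J2: 37→54, due 91, tardiness 0
J4: 54→80, due 104, tardiness 0
J7: 80→82, due 109, tardiness 0
J3: 82→100, due 111, tardiness 0
Late shipments: 0.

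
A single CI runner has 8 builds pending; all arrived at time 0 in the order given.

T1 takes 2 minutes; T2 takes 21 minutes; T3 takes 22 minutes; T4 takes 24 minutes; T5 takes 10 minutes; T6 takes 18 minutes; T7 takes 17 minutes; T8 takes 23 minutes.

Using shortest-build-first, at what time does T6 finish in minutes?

47

SPT (increasing processing time): T1 T5 T7 T6 T2 T3 T8 T4.
T1: 0→2
T5: 2→12
T7: 12→29
T6: 29→47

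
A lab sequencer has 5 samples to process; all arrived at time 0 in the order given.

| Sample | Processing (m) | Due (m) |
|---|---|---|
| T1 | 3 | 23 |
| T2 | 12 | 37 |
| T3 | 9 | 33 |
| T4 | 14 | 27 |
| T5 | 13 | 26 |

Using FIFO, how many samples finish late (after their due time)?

2

FIFO (arrival order): T1 T2 T3 T4 T5.
T1: 0→3, due 23, tardiness 0
T2: 3→15, due 37, tardiness 0
T3: 15→24, due 33, tardiness 0
T4: 24→38, due 27, tardiness 11
T5: 38→51, due 26, tardiness 25
Late samples: 2.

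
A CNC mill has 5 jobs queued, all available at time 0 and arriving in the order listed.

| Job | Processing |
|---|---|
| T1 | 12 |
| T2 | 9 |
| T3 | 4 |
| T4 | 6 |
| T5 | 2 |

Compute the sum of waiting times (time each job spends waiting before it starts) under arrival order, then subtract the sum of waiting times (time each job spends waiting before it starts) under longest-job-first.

-2

FIFO (arrival order): T1 T2 T3 T4 T5.
T1: waits 0, runs 0→12
T2: waits 12, runs 12→21
T3: waits 21, runs 21→25
T4: waits 25, runs 25→31
T5: waits 31, runs 31→33
Sum = 0+12+21+25+31 = 89.
LPT (decreasing processing time): T1 T2 T4 T3 T5.
T1: waits 0, runs 0→12
T2: waits 12, runs 12→21
T4: waits 21, runs 21→27
T3: waits 27, runs 27→31
T5: waits 31, runs 31→33
Sum = 0+12+21+27+31 = 91.
Difference = 89 − 91 = -2.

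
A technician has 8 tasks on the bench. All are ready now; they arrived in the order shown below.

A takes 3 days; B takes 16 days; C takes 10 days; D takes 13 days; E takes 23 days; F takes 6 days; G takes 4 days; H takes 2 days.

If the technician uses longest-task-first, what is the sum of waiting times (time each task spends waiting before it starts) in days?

391

LPT (decreasing processing time): E B D C F G A H.
E: waits 0, runs 0→23
B: waits 23, runs 23→39
D: waits 39, runs 39→52
C: waits 52, runs 52→62
F: waits 62, runs 62→68
G: waits 68, runs 68→72
A: waits 72, runs 72→75
H: waits 75, runs 75→77
Sum = 0+23+39+52+62+68+72+75 = 391.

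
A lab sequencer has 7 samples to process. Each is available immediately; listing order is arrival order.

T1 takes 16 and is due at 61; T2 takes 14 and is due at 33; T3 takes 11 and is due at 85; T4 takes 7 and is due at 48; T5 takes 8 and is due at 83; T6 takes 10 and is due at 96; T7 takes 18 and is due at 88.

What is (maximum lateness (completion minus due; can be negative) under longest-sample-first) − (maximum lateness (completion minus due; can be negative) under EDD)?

48

LPT (decreasing processing time): T7 T1 T2 T3 T6 T5 T4.
T7: 0→18, due 88, lateness -70
T1: 18→34, due 61, lateness -27
T2: 34→48, due 33, lateness 15
T3: 48→59, due 85, lateness -26
T6: 59→69, due 96, lateness -27
T5: 69→77, due 83, lateness -6
T4: 77→84, due 48, lateness 36
Maximum = 36.
EDD (increasing due date): T2 T4 T1 T5 T3 T7 T6.
T2: 0→14, due 33, lateness -19
T4: 14→21, due 48, lateness -27
T1: 21→37, due 61, lateness -24
T5: 37→45, due 83, lateness -38
T3: 45→56, due 85, lateness -29
T7: 56→74, due 88, lateness -14
T6: 74→84, due 96, lateness -12
Maximum = -12.
Difference = 36 − -12 = 48.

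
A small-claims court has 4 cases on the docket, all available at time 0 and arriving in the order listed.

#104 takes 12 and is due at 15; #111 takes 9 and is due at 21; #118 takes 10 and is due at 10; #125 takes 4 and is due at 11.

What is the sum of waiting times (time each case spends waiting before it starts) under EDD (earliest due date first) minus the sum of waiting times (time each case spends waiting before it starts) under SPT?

10

EDD (increasing due date): #118 #125 #104 #111.
#118: waits 0, runs 0→10
#125: waits 10, runs 10→14
#104: waits 14, runs 14→26
#111: waits 26, runs 26→35
Sum = 0+10+14+26 = 50.
SPT (increasing processing time): #125 #111 #118 #104.
#125: waits 0, runs 0→4
#111: waits 4, runs 4→13
#118: waits 13, runs 13→23
#104: waits 23, runs 23→35
Sum = 0+4+13+23 = 40.
Difference = 50 − 40 = 10.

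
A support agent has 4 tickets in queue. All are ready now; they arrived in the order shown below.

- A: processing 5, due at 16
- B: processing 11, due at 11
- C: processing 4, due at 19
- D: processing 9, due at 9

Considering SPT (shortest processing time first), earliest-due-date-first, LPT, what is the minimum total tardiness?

27

SPT (increasing processing time): C A D B.
C: 0→4, due 19, tardiness 0
A: 4→9, due 16, tardiness 0
D: 9→18, due 9, tardiness 9
B: 18→29, due 11, tardiness 18
Sum = 0+0+9+18 = 27.
EDD (increasing due date): D B A C.
D: 0→9, due 9, tardiness 0
B: 9→20, due 11, tardiness 9
A: 20→25, due 16, tardiness 9
C: 25→29, due 19, tardiness 10
Sum = 0+9+9+10 = 28.
LPT (decreasing processing time): B D A C.
B: 0→11, due 11, tardiness 0
D: 11→20, due 9, tardiness 11
A: 20→25, due 16, tardiness 9
C: 25→29, due 19, tardiness 10
Sum = 0+11+9+10 = 30.
SPT 27, EDD 28, LPT 30 → minimum 27.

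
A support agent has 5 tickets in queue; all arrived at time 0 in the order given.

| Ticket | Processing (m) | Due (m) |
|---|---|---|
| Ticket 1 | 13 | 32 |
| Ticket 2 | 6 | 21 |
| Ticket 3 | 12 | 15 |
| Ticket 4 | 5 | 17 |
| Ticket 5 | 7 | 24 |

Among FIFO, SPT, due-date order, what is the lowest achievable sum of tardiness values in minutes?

FIFO (arrival order): Ticket 1 Ticket 2 Ticket 3 Ticket 4 Ticket 5.
Ticket 1: 0→13, due 32, tardiness 0
Ticket 2: 13→19, due 21, tardiness 0
Ticket 3: 19→31, due 15, tardiness 16
Ticket 4: 31→36, due 17, tardiness 19
Ticket 5: 36→43, due 24, tardiness 19
Sum = 0+0+16+19+19 = 54.
SPT (increasing processing time): Ticket 4 Ticket 2 Ticket 5 Ticket 3 Ticket 1.
Ticket 4: 0→5, due 17, tardiness 0
Ticket 2: 5→11, due 21, tardiness 0
Ticket 5: 11→18, due 24, tardiness 0
Ticket 3: 18→30, due 15, tardiness 15
Ticket 1: 30→43, due 32, tardiness 11
Sum = 0+0+0+15+11 = 26.
EDD (increasing due date): Ticket 3 Ticket 4 Ticket 2 Ticket 5 Ticket 1.
Ticket 3: 0→12, due 15, tardiness 0
Ticket 4: 12→17, due 17, tardiness 0
Ticket 2: 17→23, due 21, tardiness 2
Ticket 5: 23→30, due 24, tardiness 6
Ticket 1: 30→43, due 32, tardiness 11
Sum = 0+0+2+6+11 = 19.
FIFO 54, SPT 26, EDD 19 → minimum 19.

19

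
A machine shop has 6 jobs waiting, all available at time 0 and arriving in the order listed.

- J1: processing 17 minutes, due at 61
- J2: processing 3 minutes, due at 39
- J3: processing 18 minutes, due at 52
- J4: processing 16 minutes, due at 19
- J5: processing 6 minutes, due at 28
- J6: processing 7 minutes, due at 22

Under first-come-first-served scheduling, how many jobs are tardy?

FIFO (arrival order): J1 J2 J3 J4 J5 J6.
J1: 0→17, due 61, tardiness 0
J2: 17→20, due 39, tardiness 0
J3: 20→38, due 52, tardiness 0
J4: 38→54, due 19, tardiness 35
J5: 54→60, due 28, tardiness 32
J6: 60→67, due 22, tardiness 45
Late jobs: 3.

3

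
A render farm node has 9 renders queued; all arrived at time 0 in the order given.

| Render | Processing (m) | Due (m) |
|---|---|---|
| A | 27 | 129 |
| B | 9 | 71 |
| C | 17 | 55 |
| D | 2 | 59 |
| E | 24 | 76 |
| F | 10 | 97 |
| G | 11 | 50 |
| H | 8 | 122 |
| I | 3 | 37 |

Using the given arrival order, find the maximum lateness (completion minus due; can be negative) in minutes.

74

FIFO (arrival order): A B C D E F G H I.
A: 0→27, due 129, lateness -102
B: 27→36, due 71, lateness -35
C: 36→53, due 55, lateness -2
D: 53→55, due 59, lateness -4
E: 55→79, due 76, lateness 3
F: 79→89, due 97, lateness -8
G: 89→100, due 50, lateness 50
H: 100→108, due 122, lateness -14
I: 108→111, due 37, lateness 74
Maximum = 74.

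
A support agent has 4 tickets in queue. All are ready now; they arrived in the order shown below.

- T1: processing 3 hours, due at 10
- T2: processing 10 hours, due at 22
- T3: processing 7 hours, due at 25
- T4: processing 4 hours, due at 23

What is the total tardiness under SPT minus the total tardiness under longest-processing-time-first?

SPT (increasing processing time): T1 T4 T3 T2.
T1: 0→3, due 10, tardiness 0
T4: 3→7, due 23, tardiness 0
T3: 7→14, due 25, tardiness 0
T2: 14→24, due 22, tardiness 2
Sum = 0+0+0+2 = 2.
LPT (decreasing processing time): T2 T3 T4 T1.
T2: 0→10, due 22, tardiness 0
T3: 10→17, due 25, tardiness 0
T4: 17→21, due 23, tardiness 0
T1: 21→24, due 10, tardiness 14
Sum = 0+0+0+14 = 14.
Difference = 2 − 14 = -12.

-12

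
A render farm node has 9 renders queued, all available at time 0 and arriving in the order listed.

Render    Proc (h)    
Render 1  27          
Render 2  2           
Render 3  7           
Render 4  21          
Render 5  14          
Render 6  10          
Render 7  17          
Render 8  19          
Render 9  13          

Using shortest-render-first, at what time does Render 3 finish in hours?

SPT (increasing processing time): Render 2 Render 3 Render 6 Render 9 Render 5 Render 7 Render 8 Render 4 Render 1.
Render 2: 0→2
Render 3: 2→9

9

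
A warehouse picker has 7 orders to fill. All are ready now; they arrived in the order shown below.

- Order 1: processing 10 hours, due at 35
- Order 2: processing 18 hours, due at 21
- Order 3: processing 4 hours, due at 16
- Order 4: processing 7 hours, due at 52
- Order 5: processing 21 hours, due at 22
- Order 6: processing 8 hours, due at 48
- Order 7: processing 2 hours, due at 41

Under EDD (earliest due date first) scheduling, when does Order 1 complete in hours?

EDD (increasing due date): Order 3 Order 2 Order 5 Order 1 Order 7 Order 6 Order 4.
Order 3: 0→4
Order 2: 4→22
Order 5: 22→43
Order 1: 43→53

53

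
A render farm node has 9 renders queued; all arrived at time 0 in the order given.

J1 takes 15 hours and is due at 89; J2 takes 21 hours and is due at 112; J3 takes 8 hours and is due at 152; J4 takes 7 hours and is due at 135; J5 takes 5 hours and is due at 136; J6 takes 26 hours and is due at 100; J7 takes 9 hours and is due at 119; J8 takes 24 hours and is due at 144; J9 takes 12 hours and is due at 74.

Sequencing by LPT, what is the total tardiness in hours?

LPT (decreasing processing time): J6 J8 J2 J1 J9 J7 J3 J4 J5.
J6: 0→26, due 100, tardiness 0
J8: 26→50, due 144, tardiness 0
J2: 50→71, due 112, tardiness 0
J1: 71→86, due 89, tardiness 0
J9: 86→98, due 74, tardiness 24
J7: 98→107, due 119, tardiness 0
J3: 107→115, due 152, tardiness 0
J4: 115→122, due 135, tardiness 0
J5: 122→127, due 136, tardiness 0
Sum = 0+0+0+0+24+0+0+0+0 = 24.

24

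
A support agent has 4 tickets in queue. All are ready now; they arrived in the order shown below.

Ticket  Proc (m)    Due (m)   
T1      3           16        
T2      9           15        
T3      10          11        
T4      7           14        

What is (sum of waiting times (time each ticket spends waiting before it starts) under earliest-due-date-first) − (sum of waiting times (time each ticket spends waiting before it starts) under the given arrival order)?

EDD (increasing due date): T3 T4 T2 T1.
T3: waits 0, runs 0→10
T4: waits 10, runs 10→17
T2: waits 17, runs 17→26
T1: waits 26, runs 26→29
Sum = 0+10+17+26 = 53.
FIFO (arrival order): T1 T2 T3 T4.
T1: waits 0, runs 0→3
T2: waits 3, runs 3→12
T3: waits 12, runs 12→22
T4: waits 22, runs 22→29
Sum = 0+3+12+22 = 37.
Difference = 53 − 37 = 16.

16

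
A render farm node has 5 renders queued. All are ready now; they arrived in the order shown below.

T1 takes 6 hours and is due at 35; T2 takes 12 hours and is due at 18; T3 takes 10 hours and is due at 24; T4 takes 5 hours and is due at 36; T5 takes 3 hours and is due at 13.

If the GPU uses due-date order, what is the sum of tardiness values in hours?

1

EDD (increasing due date): T5 T2 T3 T1 T4.
T5: 0→3, due 13, tardiness 0
T2: 3→15, due 18, tardiness 0
T3: 15→25, due 24, tardiness 1
T1: 25→31, due 35, tardiness 0
T4: 31→36, due 36, tardiness 0
Sum = 0+0+1+0+0 = 1.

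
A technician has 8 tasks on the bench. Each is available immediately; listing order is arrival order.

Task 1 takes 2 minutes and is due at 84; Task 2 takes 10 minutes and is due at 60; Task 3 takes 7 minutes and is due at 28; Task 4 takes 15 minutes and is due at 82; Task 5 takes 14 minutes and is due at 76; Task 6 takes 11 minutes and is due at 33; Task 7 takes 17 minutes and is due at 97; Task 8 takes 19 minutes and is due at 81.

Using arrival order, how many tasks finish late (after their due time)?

2

FIFO (arrival order): Task 1 Task 2 Task 3 Task 4 Task 5 Task 6 Task 7 Task 8.
Task 1: 0→2, due 84, tardiness 0
Task 2: 2→12, due 60, tardiness 0
Task 3: 12→19, due 28, tardiness 0
Task 4: 19→34, due 82, tardiness 0
Task 5: 34→48, due 76, tardiness 0
Task 6: 48→59, due 33, tardiness 26
Task 7: 59→76, due 97, tardiness 0
Task 8: 76→95, due 81, tardiness 14
Late tasks: 2.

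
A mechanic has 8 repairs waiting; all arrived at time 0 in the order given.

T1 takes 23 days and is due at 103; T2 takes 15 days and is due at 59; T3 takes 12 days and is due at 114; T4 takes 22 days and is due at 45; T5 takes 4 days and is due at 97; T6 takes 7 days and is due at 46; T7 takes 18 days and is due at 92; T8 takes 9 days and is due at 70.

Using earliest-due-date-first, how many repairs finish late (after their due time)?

EDD (increasing due date): T4 T6 T2 T8 T7 T5 T1 T3.
T4: 0→22, due 45, tardiness 0
T6: 22→29, due 46, tardiness 0
T2: 29→44, due 59, tardiness 0
T8: 44→53, due 70, tardiness 0
T7: 53→71, due 92, tardiness 0
T5: 71→75, due 97, tardiness 0
T1: 75→98, due 103, tardiness 0
T3: 98→110, due 114, tardiness 0
Late repairs: 0.

0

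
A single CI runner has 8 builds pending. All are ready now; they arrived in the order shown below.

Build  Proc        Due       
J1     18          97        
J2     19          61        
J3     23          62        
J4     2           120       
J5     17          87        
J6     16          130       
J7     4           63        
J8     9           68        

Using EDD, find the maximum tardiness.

0

EDD (increasing due date): J2 J3 J7 J8 J5 J1 J4 J6.
J2: 0→19, due 61, tardiness 0
J3: 19→42, due 62, tardiness 0
J7: 42→46, due 63, tardiness 0
J8: 46→55, due 68, tardiness 0
J5: 55→72, due 87, tardiness 0
J1: 72→90, due 97, tardiness 0
J4: 90→92, due 120, tardiness 0
J6: 92→108, due 130, tardiness 0
Maximum = 0.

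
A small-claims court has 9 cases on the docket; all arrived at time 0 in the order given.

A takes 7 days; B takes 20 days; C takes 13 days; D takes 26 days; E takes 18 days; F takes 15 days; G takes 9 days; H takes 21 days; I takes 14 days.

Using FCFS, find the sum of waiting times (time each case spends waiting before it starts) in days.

FIFO (arrival order): A B C D E F G H I.
A: waits 0, runs 0→7
B: waits 7, runs 7→27
C: waits 27, runs 27→40
D: waits 40, runs 40→66
E: waits 66, runs 66→84
F: waits 84, runs 84→99
G: waits 99, runs 99→108
H: waits 108, runs 108→129
I: waits 129, runs 129→143
Sum = 0+7+27+40+66+84+99+108+129 = 560.

560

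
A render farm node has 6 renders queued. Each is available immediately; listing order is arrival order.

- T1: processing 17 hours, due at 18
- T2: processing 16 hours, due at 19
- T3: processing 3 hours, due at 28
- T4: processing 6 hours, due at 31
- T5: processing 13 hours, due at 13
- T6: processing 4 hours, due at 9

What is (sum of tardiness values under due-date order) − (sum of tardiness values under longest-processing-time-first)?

EDD (increasing due date): T6 T5 T1 T2 T3 T4.
T6: 0→4, due 9, tardiness 0
T5: 4→17, due 13, tardiness 4
T1: 17→34, due 18, tardiness 16
T2: 34→50, due 19, tardiness 31
T3: 50→53, due 28, tardiness 25
T4: 53→59, due 31, tardiness 28
Sum = 0+4+16+31+25+28 = 104.
LPT (decreasing processing time): T1 T2 T5 T4 T6 T3.
T1: 0→17, due 18, tardiness 0
T2: 17→33, due 19, tardiness 14
T5: 33→46, due 13, tardiness 33
T4: 46→52, due 31, tardiness 21
T6: 52→56, due 9, tardiness 47
T3: 56→59, due 28, tardiness 31
Sum = 0+14+33+21+47+31 = 146.
Difference = 104 − 146 = -42.

-42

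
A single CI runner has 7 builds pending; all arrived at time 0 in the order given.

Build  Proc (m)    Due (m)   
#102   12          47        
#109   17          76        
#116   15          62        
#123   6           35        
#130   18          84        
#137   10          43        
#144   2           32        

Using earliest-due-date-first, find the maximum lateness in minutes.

EDD (increasing due date): #144 #123 #137 #102 #116 #109 #130.
#144: 0→2, due 32, lateness -30
#123: 2→8, due 35, lateness -27
#137: 8→18, due 43, lateness -25
#102: 18→30, due 47, lateness -17
#116: 30→45, due 62, lateness -17
#109: 45→62, due 76, lateness -14
#130: 62→80, due 84, lateness -4
Maximum = -4.

-4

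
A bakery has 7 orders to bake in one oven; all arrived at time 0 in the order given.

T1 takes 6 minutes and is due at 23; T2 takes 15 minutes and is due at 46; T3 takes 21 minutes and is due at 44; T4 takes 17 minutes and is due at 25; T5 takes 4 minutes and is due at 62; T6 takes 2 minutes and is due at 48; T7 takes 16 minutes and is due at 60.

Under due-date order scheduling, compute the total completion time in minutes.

EDD (increasing due date): T1 T4 T3 T2 T6 T7 T5.
T1: 0→6
T4: 6→23
T3: 23→44
T2: 44→59
T6: 59→61
T7: 61→77
T5: 77→81
Sum = 6+23+44+59+61+77+81 = 351.

351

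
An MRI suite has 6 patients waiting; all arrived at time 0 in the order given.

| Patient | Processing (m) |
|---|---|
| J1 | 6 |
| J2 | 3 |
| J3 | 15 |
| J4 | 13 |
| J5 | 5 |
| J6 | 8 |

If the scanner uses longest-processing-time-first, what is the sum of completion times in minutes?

218

LPT (decreasing processing time): J3 J4 J6 J1 J5 J2.
J3: 0→15
J4: 15→28
J6: 28→36
J1: 36→42
J5: 42→47
J2: 47→50
Sum = 15+28+36+42+47+50 = 218.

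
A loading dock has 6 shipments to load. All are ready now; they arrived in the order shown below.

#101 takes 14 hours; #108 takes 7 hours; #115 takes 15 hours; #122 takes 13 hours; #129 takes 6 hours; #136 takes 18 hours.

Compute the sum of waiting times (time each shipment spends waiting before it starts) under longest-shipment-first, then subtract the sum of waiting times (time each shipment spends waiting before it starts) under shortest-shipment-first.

LPT (decreasing processing time): #136 #115 #101 #122 #108 #129.
#136: waits 0, runs 0→18
#115: waits 18, runs 18→33
#101: waits 33, runs 33→47
#122: waits 47, runs 47→60
#108: waits 60, runs 60→67
#129: waits 67, runs 67→73
Sum = 0+18+33+47+60+67 = 225.
SPT (increasing processing time): #129 #108 #122 #101 #115 #136.
#129: waits 0, runs 0→6
#108: waits 6, runs 6→13
#122: waits 13, runs 13→26
#101: waits 26, runs 26→40
#115: waits 40, runs 40→55
#136: waits 55, runs 55→73
Sum = 0+6+13+26+40+55 = 140.
Difference = 225 − 140 = 85.

85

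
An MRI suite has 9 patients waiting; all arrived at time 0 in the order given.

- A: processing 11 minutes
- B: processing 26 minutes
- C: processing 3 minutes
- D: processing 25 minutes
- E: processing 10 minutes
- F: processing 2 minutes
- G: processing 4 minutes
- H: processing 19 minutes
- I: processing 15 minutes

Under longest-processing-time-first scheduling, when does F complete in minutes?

115

LPT (decreasing processing time): B D H I A E G C F.
B: 0→26
D: 26→51
H: 51→70
I: 70→85
A: 85→96
E: 96→106
G: 106→110
C: 110→113
F: 113→115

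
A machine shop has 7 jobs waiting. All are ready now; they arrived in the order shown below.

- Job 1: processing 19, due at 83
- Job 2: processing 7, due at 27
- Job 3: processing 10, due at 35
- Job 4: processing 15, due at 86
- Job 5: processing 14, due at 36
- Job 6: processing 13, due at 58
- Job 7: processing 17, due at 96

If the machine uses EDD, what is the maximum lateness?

EDD (increasing due date): Job 2 Job 3 Job 5 Job 6 Job 1 Job 4 Job 7.
Job 2: 0→7, due 27, lateness -20
Job 3: 7→17, due 35, lateness -18
Job 5: 17→31, due 36, lateness -5
Job 6: 31→44, due 58, lateness -14
Job 1: 44→63, due 83, lateness -20
Job 4: 63→78, due 86, lateness -8
Job 7: 78→95, due 96, lateness -1
Maximum = -1.

-1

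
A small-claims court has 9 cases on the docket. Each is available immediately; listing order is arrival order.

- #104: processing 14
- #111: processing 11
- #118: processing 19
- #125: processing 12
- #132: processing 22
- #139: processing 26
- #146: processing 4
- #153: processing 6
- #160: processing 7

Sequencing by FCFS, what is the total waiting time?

543

FIFO (arrival order): #104 #111 #118 #125 #132 #139 #146 #153 #160.
#104: waits 0, runs 0→14
#111: waits 14, runs 14→25
#118: waits 25, runs 25→44
#125: waits 44, runs 44→56
#132: waits 56, runs 56→78
#139: waits 78, runs 78→104
#146: waits 104, runs 104→108
#153: waits 108, runs 108→114
#160: waits 114, runs 114→121
Sum = 0+14+25+44+56+78+104+108+114 = 543.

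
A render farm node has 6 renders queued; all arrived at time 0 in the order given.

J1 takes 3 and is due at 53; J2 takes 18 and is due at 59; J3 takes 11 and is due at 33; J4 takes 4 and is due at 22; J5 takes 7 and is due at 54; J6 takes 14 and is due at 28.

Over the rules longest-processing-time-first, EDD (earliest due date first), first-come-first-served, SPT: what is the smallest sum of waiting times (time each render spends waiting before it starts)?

88

LPT (decreasing processing time): J2 J6 J3 J5 J4 J1.
J2: waits 0, runs 0→18
J6: waits 18, runs 18→32
J3: waits 32, runs 32→43
J5: waits 43, runs 43→50
J4: waits 50, runs 50→54
J1: waits 54, runs 54→57
Sum = 0+18+32+43+50+54 = 197.
EDD (increasing due date): J4 J6 J3 J1 J5 J2.
J4: waits 0, runs 0→4
J6: waits 4, runs 4→18
J3: waits 18, runs 18→29
J1: waits 29, runs 29→32
J5: waits 32, runs 32→39
J2: waits 39, runs 39→57
Sum = 0+4+18+29+32+39 = 122.
FIFO (arrival order): J1 J2 J3 J4 J5 J6.
J1: waits 0, runs 0→3
J2: waits 3, runs 3→21
J3: waits 21, runs 21→32
J4: waits 32, runs 32→36
J5: waits 36, runs 36→43
J6: waits 43, runs 43→57
Sum = 0+3+21+32+36+43 = 135.
SPT (increasing processing time): J1 J4 J5 J3 J6 J2.
J1: waits 0, runs 0→3
J4: waits 3, runs 3→7
J5: waits 7, runs 7→14
J3: waits 14, runs 14→25
J6: waits 25, runs 25→39
J2: waits 39, runs 39→57
Sum = 0+3+7+14+25+39 = 88.
LPT 197, EDD 122, FIFO 135, SPT 88 → minimum 88.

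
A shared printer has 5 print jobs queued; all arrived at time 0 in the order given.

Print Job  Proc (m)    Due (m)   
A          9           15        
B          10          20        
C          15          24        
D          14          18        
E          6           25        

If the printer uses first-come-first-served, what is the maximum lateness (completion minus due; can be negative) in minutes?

FIFO (arrival order): A B C D E.
A: 0→9, due 15, lateness -6
B: 9→19, due 20, lateness -1
C: 19→34, due 24, lateness 10
D: 34→48, due 18, lateness 30
E: 48→54, due 25, lateness 29
Maximum = 30.

30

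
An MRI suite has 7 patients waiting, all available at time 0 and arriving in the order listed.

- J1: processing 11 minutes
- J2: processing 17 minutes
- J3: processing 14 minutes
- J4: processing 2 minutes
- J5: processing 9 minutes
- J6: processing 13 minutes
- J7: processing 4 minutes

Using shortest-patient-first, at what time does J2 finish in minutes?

70

SPT (increasing processing time): J4 J7 J5 J1 J6 J3 J2.
J4: 0→2
J7: 2→6
J5: 6→15
J1: 15→26
J6: 26→39
J3: 39→53
J2: 53→70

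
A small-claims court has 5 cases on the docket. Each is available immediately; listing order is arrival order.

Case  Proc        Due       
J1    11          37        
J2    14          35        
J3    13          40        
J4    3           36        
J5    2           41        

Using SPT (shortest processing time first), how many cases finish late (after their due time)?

SPT (increasing processing time): J5 J4 J1 J3 J2.
J5: 0→2, due 41, tardiness 0
J4: 2→5, due 36, tardiness 0
J1: 5→16, due 37, tardiness 0
J3: 16→29, due 40, tardiness 0
J2: 29→43, due 35, tardiness 8
Late cases: 1.

1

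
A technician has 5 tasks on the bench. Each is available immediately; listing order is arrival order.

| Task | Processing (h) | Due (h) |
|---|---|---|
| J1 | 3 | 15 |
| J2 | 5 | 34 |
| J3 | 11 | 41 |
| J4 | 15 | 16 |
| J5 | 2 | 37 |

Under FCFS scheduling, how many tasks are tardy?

FIFO (arrival order): J1 J2 J3 J4 J5.
J1: 0→3, due 15, tardiness 0
J2: 3→8, due 34, tardiness 0
J3: 8→19, due 41, tardiness 0
J4: 19→34, due 16, tardiness 18
J5: 34→36, due 37, tardiness 0
Late tasks: 1.

1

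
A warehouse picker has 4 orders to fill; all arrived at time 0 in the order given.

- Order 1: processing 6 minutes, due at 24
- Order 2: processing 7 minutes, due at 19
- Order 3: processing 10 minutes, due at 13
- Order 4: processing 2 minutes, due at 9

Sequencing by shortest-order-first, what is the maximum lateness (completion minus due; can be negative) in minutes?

SPT (increasing processing time): Order 4 Order 1 Order 2 Order 3.
Order 4: 0→2, due 9, lateness -7
Order 1: 2→8, due 24, lateness -16
Order 2: 8→15, due 19, lateness -4
Order 3: 15→25, due 13, lateness 12
Maximum = 12.

12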